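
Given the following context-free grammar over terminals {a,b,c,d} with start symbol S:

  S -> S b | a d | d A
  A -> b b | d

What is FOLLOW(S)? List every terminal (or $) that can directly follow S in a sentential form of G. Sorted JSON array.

Compute FIRST by fixpoint:
iter 1:
  A via A→b b: +{b}
  A via A→d: +{d}
  S via S→a d: +{a}
  S via S→d A: +{d}
  FIRST(S)={a,d}  FIRST(A)={b,d}
iter 2: done
  FIRST(S)={a,d}  FIRST(A)={b,d}

Compute FOLLOW by fixpoint:
seed FOLLOW(S) with $
round 1:
  S→S b: FOLLOW(S) ⊇ FIRST(b) = {b}; new: +{b}
  S→d A: FOLLOW(A) ⊇ FOLLOW(S) ⊇ {$,b}; new: +{$,b}
  FOLLOW[S]={$,b}  FOLLOW[A]={$,b}
round 2: — fixpoint
  FOLLOW[S]={$,b}  FOLLOW[A]={$,b}

FOLLOW(S) = ["$", "b"]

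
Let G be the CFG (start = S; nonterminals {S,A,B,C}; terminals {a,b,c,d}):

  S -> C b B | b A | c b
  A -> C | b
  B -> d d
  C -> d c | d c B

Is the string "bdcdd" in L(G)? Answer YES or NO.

Convert to CNF:
  S -> C X5 | T1 T2 | T2 A
  A -> T0 T1 | T0 X3 | b
  B -> T0 T0
  C -> T0 T1 | T0 X4
  T0 -> d
  T1 -> c
  T2 -> b
  X3 -> T1 B
  X4 -> T1 B
  X5 -> T2 B

CYK fill:
  T[0,0] 'b' = {A,T2}  orig:{A}
  T[1,1] 'd' = {T0}  orig:{}
  T[2,2] 'c' = {T1}  orig:{}
  T[3,3] 'd' = {T0}  orig:{}
  T[4,4] 'd' = {T0}  orig:{}
  T[0,1] 'bd' = ∅
  T[1,2] 'dc' = {A,C}
  T[2,3] 'cd' = ∅
  T[3,4] 'dd' = {B}
  T[0,2] 'bdc' = {S}
  T[1,3] 'dcd' = ∅
  T[2,4] 'cdd' = {X3,X4}  orig:{}
  T[0,3] 'bdcd' = ∅
  T[1,4] 'dcdd' = {A,C}
  T[0,4] 'bdcdd' = {S}

S ∈ T[0,4] ⇒ YES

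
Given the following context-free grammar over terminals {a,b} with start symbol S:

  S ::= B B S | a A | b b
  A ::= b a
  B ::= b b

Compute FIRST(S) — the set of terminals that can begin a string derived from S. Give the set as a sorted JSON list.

FIRST sets, iterate to fixpoint:
round 1:
  A via A→b a: +{b}
  B via B→b b: +{b}
  S via S→B B S: +{b}
  S via S→a A: +{a}
  FIRST(S)={a,b}  FIRST(A)={b}  FIRST(B)={b}
round 2: (no change)
  FIRST(S)={a,b}  FIRST(A)={b}  FIRST(B)={b}

FIRST(S) = ["a", "b"]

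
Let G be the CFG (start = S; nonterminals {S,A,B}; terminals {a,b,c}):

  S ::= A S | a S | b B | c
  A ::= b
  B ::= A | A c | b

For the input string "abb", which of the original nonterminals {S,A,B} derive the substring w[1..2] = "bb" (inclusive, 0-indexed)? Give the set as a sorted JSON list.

Convert to CNF:
  S -> A S | T1 S | T2 B | c
  A -> b
  B -> A T0 | b
  T0 -> c
  T1 -> a
  T2 -> b

CYK table (by increasing span) — only the sub-triangle for w[1..2]:
  cell(1,1) b: {A,B,T2}  orig:{A,B}
  cell(2,2) b: {A,B,T2}  orig:{A,B}
  cell(1,2) bb: {S}

Original NTs in T[1,2] deriving "bb": ["S"]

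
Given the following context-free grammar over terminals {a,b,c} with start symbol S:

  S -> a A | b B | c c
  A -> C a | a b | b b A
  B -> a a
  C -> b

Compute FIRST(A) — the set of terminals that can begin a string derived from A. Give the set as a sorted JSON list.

FIRST sets, iterate to fixpoint:
[1]
  A via A→a b: +{a}
  A via A→b b A: +{b}
  B via B→a a: +{a}
  C via C→b: +{b}
  S via S→a A: +{a}
  S via S→b B: +{b}
  S via S→c c: +{c}
  FIRST(S)={a,b,c}  FIRST(A)={a,b}  FIRST(B)={a}  FIRST(C)={b}
[2] (stable)
  FIRST(S)={a,b,c}  FIRST(A)={a,b}  FIRST(B)={a}  FIRST(C)={b}

FIRST(A) = ["a", "b"]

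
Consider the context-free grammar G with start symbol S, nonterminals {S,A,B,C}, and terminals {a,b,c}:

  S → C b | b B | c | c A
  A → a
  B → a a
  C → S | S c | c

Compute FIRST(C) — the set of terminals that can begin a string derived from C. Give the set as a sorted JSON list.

FIRST iteration:
round 1:
  A via A→a: +{a}
  B via B→a a: +{a}
  C via C→c: +{c}
  S via S→C b: +{c}
  S via S→b B: +{b}
  S: {b,c}  A: {a}  B: {a}  C: {c}
round 2:
  C via C→S: +{b}
  S: {b,c}  A: {a}  B: {a}  C: {b,c}
round 3: (no change)
  S: {b,c}  A: {a}  B: {a}  C: {b,c}

FIRST(C) = ["b", "c"]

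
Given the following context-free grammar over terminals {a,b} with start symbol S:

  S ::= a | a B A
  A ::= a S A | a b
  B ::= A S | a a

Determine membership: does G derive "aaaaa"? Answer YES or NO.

CNF form of G:
  S -> T0 X3 | a
  A -> T0 T1 | T0 X2
  B -> A S | T0 T0
  T0 -> a
  T1 -> b
  X2 -> S A
  X3 -> B A

CYK fill:
  cell(0,0) a: {S,T0}  orig:{S}
  cell(1,1) a: {S,T0}  orig:{S}
  cell(2,2) a: {S,T0}  orig:{S}
  cell(3,3) a: {S,T0}  orig:{S}
  cell(4,4) a: {S,T0}  orig:{S}
  cell(0,1) aa: {B}
  cell(1,2) aa: {B}
  cell(2,3) aa: {B}
  cell(3,4) aa: {B}
  cell(0,2) aaa: ∅
  cell(1,3) aaa: ∅
  cell(2,4) aaa: ∅
  cell(0,3) aaaa: ∅
  cell(1,4) aaaa: ∅
  cell(0,4) aaaaa: ∅

S ∉ T[0,4] ⇒ NO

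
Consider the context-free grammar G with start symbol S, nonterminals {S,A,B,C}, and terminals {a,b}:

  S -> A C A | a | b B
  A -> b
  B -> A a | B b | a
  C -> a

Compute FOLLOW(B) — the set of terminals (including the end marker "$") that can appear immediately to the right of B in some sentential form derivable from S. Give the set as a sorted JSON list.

Compute FIRST by fixpoint:
round 1:
  A via A→b: +{b}
  B via B→A a: +{b}
  B via B→a: +{a}
  C via C→a: +{a}
  S via S→A C A: +{b}
  S via S→a: +{a}
  FIRST(S)={a,b}  FIRST(A)={b}  FIRST(B)={a,b}  FIRST(C)={a}
round 2: — fixpoint
  FIRST(S)={a,b}  FIRST(A)={b}  FIRST(B)={a,b}  FIRST(C)={a}

Compute FOLLOW by fixpoint:
seed FOLLOW(S) with $
pass 1:
  B→A a: FOLLOW(A) ⊇ FIRST(a) = {a}; new: +{a}
  B→B b: FOLLOW(B) ⊇ FIRST(b) = {b}; new: +{b}
  S→A C A: FOLLOW(C) ⊇ FIRST(A) = {b}; new: +{b}
  S→A C A: FOLLOW(A) ⊇ FOLLOW(S) ⊇ {$}; new: +{$}
  S→b B: FOLLOW(B) ⊇ FOLLOW(S) ⊇ {$}; new: +{$}
  FOLLOW(S)={$}  FOLLOW(A)={$,a}  FOLLOW(B)={$,b}  FOLLOW(C)={b}
pass 2: done
  FOLLOW(S)={$}  FOLLOW(A)={$,a}  FOLLOW(B)={$,b}  FOLLOW(C)={b}

FOLLOW(B) = ["$", "b"]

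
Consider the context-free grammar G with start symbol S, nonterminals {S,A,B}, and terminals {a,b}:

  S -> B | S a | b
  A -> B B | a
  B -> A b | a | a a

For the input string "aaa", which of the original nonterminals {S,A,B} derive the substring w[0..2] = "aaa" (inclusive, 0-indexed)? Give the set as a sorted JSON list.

Convert to CNF:
  S -> A T0 | S T1 | T1 T1 | a | b
  A -> B B | a
  B -> A T0 | T1 T1 | a
  T0 -> b
  T1 -> a

Fill CYK table bottom-up — only the sub-triangle for w[0..2]:
  cell(0,0) a: {A,B,S,T1}  orig:{A,B,S}
  cell(1,1) a: {A,B,S,T1}  orig:{A,B,S}
  cell(2,2) a: {A,B,S,T1}  orig:{A,B,S}
  cell(0,1) aa: {A,B,S}
  cell(1,2) aa: {A,B,S}
  cell(0,2) aaa: {A,S}

Original NTs in T[0,2] deriving "aaa": ["A", "S"]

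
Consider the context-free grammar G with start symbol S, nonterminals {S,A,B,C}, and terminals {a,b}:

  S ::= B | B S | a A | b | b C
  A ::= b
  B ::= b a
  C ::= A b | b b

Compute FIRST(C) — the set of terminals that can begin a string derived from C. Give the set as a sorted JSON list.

FIRST sets, iterate to fixpoint:
pass 1:
  A via A→b: +{b}
  B via B→b a: +{b}
  C via C→A b: +{b}
  S via S→B: +{b}
  S via S→a A: +{a}
  FIRST(S)={a,b}  FIRST(A)={b}  FIRST(B)={b}  FIRST(C)={b}
pass 2: — fixpoint
  FIRST(S)={a,b}  FIRST(A)={b}  FIRST(B)={b}  FIRST(C)={b}

FIRST(C) = ["b"]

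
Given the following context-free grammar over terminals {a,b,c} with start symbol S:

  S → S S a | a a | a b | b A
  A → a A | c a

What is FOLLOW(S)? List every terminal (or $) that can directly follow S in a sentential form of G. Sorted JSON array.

FIRST sets, iterate to fixpoint:
iter 1:
  A via A→a A: +{a}
  A via A→c a: +{c}
  S via S→a a: +{a}
  S via S→b A: +{b}
  FIRST(S)={a,b}  FIRST(A)={a,c}
iter 2: — fixpoint
  FIRST(S)={a,b}  FIRST(A)={a,c}

Compute FOLLOW by fixpoint:
seed FOLLOW(S) with $
[1]
  S→S S a: FOLLOW(S) ⊇ FIRST(S) = {a,b}; new: +{a,b}
  S→b A: FOLLOW(A) ⊇ FOLLOW(S) ⊇ {$,a,b}; new: +{$,a,b}
  S: {$,a,b}  A: {$,a,b}
[2] done
  S: {$,a,b}  A: {$,a,b}

FOLLOW(S) = ["$", "a", "b"]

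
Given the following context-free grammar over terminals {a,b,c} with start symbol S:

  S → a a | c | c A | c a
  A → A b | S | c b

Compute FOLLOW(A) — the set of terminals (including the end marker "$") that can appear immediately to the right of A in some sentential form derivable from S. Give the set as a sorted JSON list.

Compute FIRST by fixpoint:
pass 1:
  A via A→c b: +{c}
  S via S→a a: +{a}
  S via S→c: +{c}
  S: {a,c}  A: {c}
pass 2:
  A via A→S: +{a}
  S: {a,c}  A: {a,c}
pass 3: (stable)
  S: {a,c}  A: {a,c}

FOLLOW iteration:
FOLLOW(S) := {$}
iter 1:
  A→A b: FOLLOW(A) ⊇ FIRST(b) = {b}; new: +{b}
  A→S: FOLLOW(S) ⊇ FOLLOW(A) ⊇ {b}; new: +{b}
  S→c A: FOLLOW(A) ⊇ FOLLOW(S) ⊇ {$,b}; new: +{$}
  S: {$,b}  A: {$,b}
iter 2: — fixpoint
  S: {$,b}  A: {$,b}

FOLLOW(A) = ["$", "b"]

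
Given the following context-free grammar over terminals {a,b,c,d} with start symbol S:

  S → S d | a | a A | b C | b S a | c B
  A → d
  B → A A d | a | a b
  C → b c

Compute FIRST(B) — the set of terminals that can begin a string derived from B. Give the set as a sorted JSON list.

FIRST sets, iterate to fixpoint:
iter 1:
  A via A→d: +{d}
  B via B→A A d: +{d}
  B via B→a: +{a}
  C via C→b c: +{b}
  S via S→a: +{a}
  S via S→b C: +{b}
  S via S→c B: +{c}
  S: {a,b,c}  A: {d}  B: {a,d}  C: {b}
iter 2: done
  S: {a,b,c}  A: {d}  B: {a,d}  C: {b}

FIRST(B) = ["a", "d"]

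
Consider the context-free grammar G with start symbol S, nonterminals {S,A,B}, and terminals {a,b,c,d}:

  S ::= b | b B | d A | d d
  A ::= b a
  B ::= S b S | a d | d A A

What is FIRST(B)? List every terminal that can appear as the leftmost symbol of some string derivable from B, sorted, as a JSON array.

FIRST sets, iterate to fixpoint:
pass 1:
  A via A→b a: +{b}
  B via B→a d: +{a}
  B via B→d A A: +{d}
  S via S→b: +{b}
  S via S→d A: +{d}
  FIRST(S)={b,d}  FIRST(A)={b}  FIRST(B)={a,d}
pass 2:
  B via B→S b S: +{b}
  FIRST(S)={b,d}  FIRST(A)={b}  FIRST(B)={a,b,d}
pass 3: (stable)
  FIRST(S)={b,d}  FIRST(A)={b}  FIRST(B)={a,b,d}

FIRST(B) = ["a", "b", "d"]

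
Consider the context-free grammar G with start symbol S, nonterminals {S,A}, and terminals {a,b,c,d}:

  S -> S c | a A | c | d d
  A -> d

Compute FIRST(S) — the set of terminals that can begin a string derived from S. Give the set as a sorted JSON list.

Compute FIRST by fixpoint:
pass 1:
  A via A→d: +{d}
  S via S→a A: +{a}
  S via S→c: +{c}
  S via S→d d: +{d}
  FIRST(S)={a,c,d}  FIRST(A)={d}
pass 2: done
  FIRST(S)={a,c,d}  FIRST(A)={d}

FIRST(S) = ["a", "c", "d"]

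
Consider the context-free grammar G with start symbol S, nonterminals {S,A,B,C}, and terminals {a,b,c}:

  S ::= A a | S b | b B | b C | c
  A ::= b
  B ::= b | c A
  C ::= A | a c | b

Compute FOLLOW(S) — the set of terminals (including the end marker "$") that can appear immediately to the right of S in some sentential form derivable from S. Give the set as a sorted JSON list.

Compute FIRST by fixpoint:
round 1:
  A via A→b: +{b}
  B via B→b: +{b}
  B via B→c A: +{c}
  C via C→A: +{b}
  C via C→a c: +{a}
  S via S→A a: +{b}
  S via S→c: +{c}
  FIRST[S]={b,c}  FIRST[A]={b}  FIRST[B]={b,c}  FIRST[C]={a,b}
round 2: (no change)
  FIRST[S]={b,c}  FIRST[A]={b}  FIRST[B]={b,c}  FIRST[C]={a,b}

FOLLOW iteration:
initialize: $ ∈ FOLLOW(S)
iter 1:
  S→A a: FOLLOW(A) ⊇ FIRST(a) = {a}; new: +{a}
  S→S b: FOLLOW(S) ⊇ FIRST(b) = {b}; new: +{b}
  S→b B: FOLLOW(B) ⊇ FOLLOW(S) ⊇ {$,b}; new: +{$,b}
  S→b C: FOLLOW(C) ⊇ FOLLOW(S) ⊇ {$,b}; new: +{$,b}
  FOLLOW(S)={$,b}  FOLLOW(A)={a}  FOLLOW(B)={$,b}  FOLLOW(C)={$,b}
iter 2:
  B→c A: FOLLOW(A) ⊇ FOLLOW(B) ⊇ {$,b}; new: +{$,b}
  FOLLOW(S)={$,b}  FOLLOW(A)={$,a,b}  FOLLOW(B)={$,b}  FOLLOW(C)={$,b}
iter 3: done
  FOLLOW(S)={$,b}  FOLLOW(A)={$,a,b}  FOLLOW(B)={$,b}  FOLLOW(C)={$,b}

FOLLOW(S) = ["$", "b"]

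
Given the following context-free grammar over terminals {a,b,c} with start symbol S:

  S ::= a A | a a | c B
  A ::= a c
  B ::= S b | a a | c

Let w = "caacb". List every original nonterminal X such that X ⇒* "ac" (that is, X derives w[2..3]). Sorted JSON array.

CNF form of G:
  S -> T0 A | T0 T0 | T1 B
  A -> T0 T1
  B -> S T2 | T0 T0 | c
  T0 -> a
  T1 -> c
  T2 -> b

Fill CYK table bottom-up — only the sub-triangle for w[2..3]:
  cell(2,2) a: {T0}  orig:{}
  cell(3,3) c: {B,T1}  orig:{B}
  cell(2,3) ac: {A}

Original NTs in T[2,3] deriving "ac": ["A"]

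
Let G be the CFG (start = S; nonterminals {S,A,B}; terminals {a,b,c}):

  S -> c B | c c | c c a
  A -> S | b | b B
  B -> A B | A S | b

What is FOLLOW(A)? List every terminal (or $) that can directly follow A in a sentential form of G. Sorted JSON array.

FIRST iteration:
iter 1:
  A via A→b: +{b}
  B via B→A B: +{b}
  S via S→c B: +{c}
  S: {c}  A: {b}  B: {b}
iter 2:
  A via A→S: +{c}
  B via B→A B: +{c}
  S: {c}  A: {b,c}  B: {b,c}
iter 3: — fixpoint
  S: {c}  A: {b,c}  B: {b,c}

FOLLOW iteration:
seed FOLLOW(S) with $
round 1:
  B→A B: FOLLOW(A) ⊇ FIRST(B) = {b,c}; new: +{b,c}
  S→c B: FOLLOW(B) ⊇ FOLLOW(S) ⊇ {$}; new: +{$}
  FOLLOW[S]={$}  FOLLOW[A]={b,c}  FOLLOW[B]={$}
round 2:
  A→S: FOLLOW(S) ⊇ FOLLOW(A) ⊇ {b,c}; new: +{b,c}
  A→b B: FOLLOW(B) ⊇ FOLLOW(A) ⊇ {b,c}; new: +{b,c}
  FOLLOW[S]={$,b,c}  FOLLOW[A]={b,c}  FOLLOW[B]={$,b,c}
round 3: — fixpoint
  FOLLOW[S]={$,b,c}  FOLLOW[A]={b,c}  FOLLOW[B]={$,b,c}

FOLLOW(A) = ["b", "c"]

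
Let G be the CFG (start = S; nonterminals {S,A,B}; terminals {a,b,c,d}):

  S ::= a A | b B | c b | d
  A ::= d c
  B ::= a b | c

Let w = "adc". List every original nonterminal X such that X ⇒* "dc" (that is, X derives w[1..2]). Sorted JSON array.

CNF form of G:
  S -> T1 T3 | T2 A | T3 B | d
  A -> T0 T1
  B -> T2 T3 | c
  T0 -> d
  T1 -> c
  T2 -> a
  T3 -> b

Fill CYK table bottom-up — only the sub-triangle for w[1..2]:
  T[1,1] 'd' = {S,T0}  orig:{S}
  T[2,2] 'c' = {B,T1}  orig:{B}
  T[1,2] 'dc' = {A}

Original NTs in T[1,2] deriving "dc": ["A"]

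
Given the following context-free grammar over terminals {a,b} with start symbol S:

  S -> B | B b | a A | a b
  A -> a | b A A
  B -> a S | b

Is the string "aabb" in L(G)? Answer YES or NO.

Convert to CNF:
  S -> B T0 | T1 A | T1 S | T1 T0 | b
  A -> T0 X2 | a
  B -> T1 S | b
  T0 -> b
  T1 -> a
  X2 -> A A

Fill CYK table bottom-up:
  cell(0,0) a: {A,T1}  orig:{A}
  cell(1,1) a: {A,T1}  orig:{A}
  cell(2,2) b: {B,S,T0}  orig:{B,S}
  cell(3,3) b: {B,S,T0}  orig:{B,S}
  cell(0,1) aa: {S,X2}  orig:{S}
  cell(1,2) ab: {B,S}
  cell(2,3) bb: {S}
  cell(0,2) aab: {B,S}
  cell(1,3) abb: {B,S}
  cell(0,3) aabb: {B,S}

S ∈ T[0,3] ⇒ YES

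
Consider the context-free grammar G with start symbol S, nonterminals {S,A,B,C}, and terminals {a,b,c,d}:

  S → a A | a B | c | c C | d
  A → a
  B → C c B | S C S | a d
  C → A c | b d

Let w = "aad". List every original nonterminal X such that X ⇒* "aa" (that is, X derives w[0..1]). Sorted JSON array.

Convert to CNF:
  S -> T0 C | T1 A | T1 B | c | d
  A -> a
  B -> C X4 | S X5 | T1 T2
  C -> A T0 | T3 T2
  T0 -> c
  T1 -> a
  T2 -> d
  T3 -> b
  X4 -> T0 B
  X5 -> C S

CYK table (by increasing span) — only the sub-triangle for w[0..1]:
  [0..0]={A,T1}  "a"  orig:{A}
  [1..1]={A,T1}  "a"  orig:{A}
  [0..1]={S}  "aa"

Original NTs in T[0,1] deriving "aa": ["S"]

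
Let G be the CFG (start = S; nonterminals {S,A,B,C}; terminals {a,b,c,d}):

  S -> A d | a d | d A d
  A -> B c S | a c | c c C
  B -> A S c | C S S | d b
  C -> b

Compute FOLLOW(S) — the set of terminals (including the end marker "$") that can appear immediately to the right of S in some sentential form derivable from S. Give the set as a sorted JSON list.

FIRST sets, iterate to fixpoint:
round 1:
  A via A→a c: +{a}
  A via A→c c C: +{c}
  B via B→A S c: +{a,c}
  B via B→d b: +{d}
  C via C→b: +{b}
  S via S→A d: +{a,c}
  S via S→d A d: +{d}
  S: {a,c,d}  A: {a,c}  B: {a,c,d}  C: {b}
round 2:
  A via A→B c S: +{d}
  B via B→C S S: +{b}
  S: {a,c,d}  A: {a,c,d}  B: {a,b,c,d}  C: {b}
round 3:
  A via A→B c S: +{b}
  S via S→A d: +{b}
  S: {a,b,c,d}  A: {a,b,c,d}  B: {a,b,c,d}  C: {b}
round 4: (stable)
  S: {a,b,c,d}  A: {a,b,c,d}  B: {a,b,c,d}  C: {b}

Compute FOLLOW by fixpoint:
initialize: $ ∈ FOLLOW(S)
[1]
  A→B c S: FOLLOW(B) ⊇ FIRST(c) = {c}; new: +{c}
  B→A S c: FOLLOW(A) ⊇ FIRST(S) = {a,b,c,d}; new: +{a,b,c,d}
  B→A S c: FOLLOW(S) ⊇ FIRST(c) = {c}; new: +{c}
  B→C S S: FOLLOW(C) ⊇ FIRST(S) = {a,b,c,d}; new: +{a,b,c,d}
  B→C S S: FOLLOW(S) ⊇ FIRST(S) = {a,b,c,d}; new: +{a,b,d}
  S: {$,a,b,c,d}  A: {a,b,c,d}  B: {c}  C: {a,b,c,d}
[2] (no change)
  S: {$,a,b,c,d}  A: {a,b,c,d}  B: {c}  C: {a,b,c,d}

FOLLOW(S) = ["$", "a", "b", "c", "d"]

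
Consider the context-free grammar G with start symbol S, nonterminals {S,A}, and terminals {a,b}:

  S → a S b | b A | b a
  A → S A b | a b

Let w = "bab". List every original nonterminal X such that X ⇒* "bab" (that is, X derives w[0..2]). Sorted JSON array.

Convert to CNF:
  S -> T0 A | T0 T1 | T1 X3
  A -> S X2 | T1 T0
  T0 -> b
  T1 -> a
  X2 -> A T0
  X3 -> S T0

CYK fill — only the sub-triangle for w[0..2]:
  T[0,0] 'b' = {T0}  orig:{}
  T[1,1] 'a' = {T1}  orig:{}
  T[2,2] 'b' = {T0}  orig:{}
  T[0,1] 'ba' = {S}
  T[1,2] 'ab' = {A}
  T[0,2] 'bab' = {S,X3}  orig:{S}

Original NTs in T[0,2] deriving "bab": ["S"]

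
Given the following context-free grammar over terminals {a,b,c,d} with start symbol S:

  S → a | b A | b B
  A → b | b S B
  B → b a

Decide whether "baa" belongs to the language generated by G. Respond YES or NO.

Convert to CNF:
  S -> T0 A | T0 B | a
  A -> T0 X2 | b
  B -> T0 T1
  T0 -> b
  T1 -> a
  X2 -> S B

CYK table (by increasing span):
  T[0,0] 'b' = {A,T0}  orig:{A}
  T[1,1] 'a' = {S,T1}  orig:{S}
  T[2,2] 'a' = {S,T1}  orig:{S}
  T[0,1] 'ba' = {B}
  T[1,2] 'aa' = ∅
  T[0,2] 'baa' = ∅

S ∉ T[0,2] ⇒ NO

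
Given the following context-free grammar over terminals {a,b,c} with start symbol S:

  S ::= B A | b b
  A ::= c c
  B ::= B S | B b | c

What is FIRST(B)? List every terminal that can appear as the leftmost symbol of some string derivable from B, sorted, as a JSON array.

FIRST sets, iterate to fixpoint:
iter 1:
  A via A→c c: +{c}
  B via B→c: +{c}
  S via S→B A: +{c}
  S via S→b b: +{b}
  FIRST(S)={b,c}  FIRST(A)={c}  FIRST(B)={c}
iter 2: — fixpoint
  FIRST(S)={b,c}  FIRST(A)={c}  FIRST(B)={c}

FIRST(B) = ["c"]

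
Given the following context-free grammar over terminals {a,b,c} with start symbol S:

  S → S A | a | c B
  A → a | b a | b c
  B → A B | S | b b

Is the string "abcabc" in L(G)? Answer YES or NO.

CNF form of G:
  S -> S A | T2 B | a
  A -> T0 T1 | T0 T2 | a
  B -> A B | S A | T0 T0 | T2 B | a
  T0 -> b
  T1 -> a
  T2 -> c

Fill CYK table bottom-up:
  T[0,0] 'a' = {A,B,S,T1}  orig:{A,B,S}
  T[1,1] 'b' = {T0}  orig:{}
  T[2,2] 'c' = {T2}  orig:{}
  T[3,3] 'a' = {A,B,S,T1}  orig:{A,B,S}
  T[4,4] 'b' = {T0}  orig:{}
  T[5,5] 'c' = {T2}  orig:{}
  T[0,1] 'ab' = ∅
  T[1,2] 'bc' = {A}
  T[2,3] 'ca' = {B,S}
  T[3,4] 'ab' = ∅
  T[4,5] 'bc' = {A}
  T[0,2] 'abc' = {B,S}
  T[1,3] 'bca' = {B}
  T[2,4] 'cab' = ∅
  T[3,5] 'abc' = {B,S}
  T[0,3] 'abca' = {B,S}
  T[1,4] 'bcab' = ∅
  T[2,5] 'cabc' = {B,S}
  T[0,4] 'abcab' = ∅
  T[1,5] 'bcabc' = {B}
  T[0,5] 'abcabc' = {B,S}

S ∈ T[0,5] ⇒ YES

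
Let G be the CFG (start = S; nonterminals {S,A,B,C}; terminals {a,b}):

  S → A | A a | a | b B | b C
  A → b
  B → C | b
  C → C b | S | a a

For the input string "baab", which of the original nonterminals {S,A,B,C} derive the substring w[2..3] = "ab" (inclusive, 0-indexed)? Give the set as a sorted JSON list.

CNF form of G:
  S -> A T0 | T1 B | T1 C | a | b
  A -> b
  B -> A T0 | C T1 | T0 T0 | T1 B | T1 C | a | b
  C -> A T0 | C T1 | T0 T0 | T1 B | T1 C | a | b
  T0 -> a
  T1 -> b

Fill CYK table bottom-up (cells [i..j] with 2 ≤ i ≤ j ≤ 3 only):
  T[2,2] 'a' = {B,C,S,T0}  orig:{B,C,S}
  T[3,3] 'b' = {A,B,C,S,T1}  orig:{A,B,C,S}
  T[2,3] 'ab' = {B,C}

Original NTs in T[2,3] deriving "ab": ["B", "C"]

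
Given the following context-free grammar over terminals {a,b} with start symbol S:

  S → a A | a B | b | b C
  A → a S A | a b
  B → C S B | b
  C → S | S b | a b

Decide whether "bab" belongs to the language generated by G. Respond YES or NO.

CNF form of G:
  S -> T0 A | T0 B | T1 C | b
  A -> T0 T1 | T0 X2
  B -> C X3 | b
  C -> S T1 | T0 A | T0 B | T0 T1 | T1 C | b
  T0 -> a
  T1 -> b
  X2 -> S A
  X3 -> S B

CYK fill:
  cell(0,0) b: {B,C,S,T1}  orig:{B,C,S}
  cell(1,1) a: {T0}  orig:{}
  cell(2,2) b: {B,C,S,T1}  orig:{B,C,S}
  cell(0,1) ba: ∅
  cell(1,2) ab: {A,C,S}
  cell(0,2) bab: {C,S,X2}  orig:{C,S}

S ∈ T[0,2] ⇒ YES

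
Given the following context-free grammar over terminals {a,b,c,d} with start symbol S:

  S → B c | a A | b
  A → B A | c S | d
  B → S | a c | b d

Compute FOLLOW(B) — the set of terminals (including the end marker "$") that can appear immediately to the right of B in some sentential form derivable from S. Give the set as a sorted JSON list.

FIRST sets, iterate to fixpoint:
pass 1:
  A via A→c S: +{c}
  A via A→d: +{d}
  B via B→a c: +{a}
  B via B→b d: +{b}
  S via S→B c: +{a,b}
  FIRST(S)={a,b}  FIRST(A)={c,d}  FIRST(B)={a,b}
pass 2:
  A via A→B A: +{a,b}
  FIRST(S)={a,b}  FIRST(A)={a,b,c,d}  FIRST(B)={a,b}
pass 3: — fixpoint
  FIRST(S)={a,b}  FIRST(A)={a,b,c,d}  FIRST(B)={a,b}

FOLLOW iteration:
FOLLOW(S) := {$}
iter 1:
  A→B A: FOLLOW(B) ⊇ FIRST(A) = {a,b,c,d}; new: +{a,b,c,d}
  B→S: FOLLOW(S) ⊇ FOLLOW(B) ⊇ {a,b,c,d}; new: +{a,b,c,d}
  S→a A: FOLLOW(A) ⊇ FOLLOW(S) ⊇ {$,a,b,c,d}; new: +{$,a,b,c,d}
  S: {$,a,b,c,d}  A: {$,a,b,c,d}  B: {a,b,c,d}
iter 2: done
  S: {$,a,b,c,d}  A: {$,a,b,c,d}  B: {a,b,c,d}

FOLLOW(B) = ["a", "b", "c", "d"]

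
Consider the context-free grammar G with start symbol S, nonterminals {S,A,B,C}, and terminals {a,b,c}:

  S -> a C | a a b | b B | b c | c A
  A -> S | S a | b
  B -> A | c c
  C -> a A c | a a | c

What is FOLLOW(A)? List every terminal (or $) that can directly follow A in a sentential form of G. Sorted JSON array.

FIRST sets, iterate to fixpoint:
round 1:
  A via A→b: +{b}
  B via B→A: +{b}
  B via B→c c: +{c}
  C via C→a A c: +{a}
  C via C→c: +{c}
  S via S→a C: +{a}
  S via S→b B: +{b}
  S via S→c A: +{c}
  S: {a,b,c}  A: {b}  B: {b,c}  C: {a,c}
round 2:
  A via A→S: +{a,c}
  B via B→A: +{a}
  S: {a,b,c}  A: {a,b,c}  B: {a,b,c}  C: {a,c}
round 3: (no change)
  S: {a,b,c}  A: {a,b,c}  B: {a,b,c}  C: {a,c}

Compute FOLLOW by fixpoint:
FOLLOW(S) := {$}
[1]
  A→S a: FOLLOW(S) ⊇ FIRST(a) = {a}; new: +{a}
  C→a A c: FOLLOW(A) ⊇ FIRST(c) = {c}; new: +{c}
  S→a C: FOLLOW(C) ⊇ FOLLOW(S) ⊇ {$,a}; new: +{$,a}
  S→b B: FOLLOW(B) ⊇ FOLLOW(S) ⊇ {$,a}; new: +{$,a}
  S→c A: FOLLOW(A) ⊇ FOLLOW(S) ⊇ {$,a}; new: +{$,a}
  S: {$,a}  A: {$,a,c}  B: {$,a}  C: {$,a}
[2]
  A→S: FOLLOW(S) ⊇ FOLLOW(A) ⊇ {$,a,c}; new: +{c}
  S→a C: FOLLOW(C) ⊇ FOLLOW(S) ⊇ {$,a,c}; new: +{c}
  S→b B: FOLLOW(B) ⊇ FOLLOW(S) ⊇ {$,a,c}; new: +{c}
  S: {$,a,c}  A: {$,a,c}  B: {$,a,c}  C: {$,a,c}
[3] (stable)
  S: {$,a,c}  A: {$,a,c}  B: {$,a,c}  C: {$,a,c}

FOLLOW(A) = ["$", "a", "c"]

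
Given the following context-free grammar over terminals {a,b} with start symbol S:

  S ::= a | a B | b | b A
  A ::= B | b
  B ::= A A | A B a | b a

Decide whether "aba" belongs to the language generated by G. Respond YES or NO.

CNF form of G:
  S -> T0 B | T1 A | a | b
  A -> A A | A X2 | T1 T0 | b
  B -> A A | A X3 | T1 T0
  T0 -> a
  T1 -> b
  X2 -> B T0
  X3 -> B T0

Fill CYK table bottom-up:
  [0..0]={S,T0}  "a"  orig:{S}
  [1..1]={A,S,T1}  "b"  orig:{A,S}
  [2..2]={S,T0}  "a"  orig:{S}
  [0..1]=∅  "ab"
  [1..2]={A,B}  "ba"
  [0..2]={S}  "aba"

S ∈ T[0,2] ⇒ YES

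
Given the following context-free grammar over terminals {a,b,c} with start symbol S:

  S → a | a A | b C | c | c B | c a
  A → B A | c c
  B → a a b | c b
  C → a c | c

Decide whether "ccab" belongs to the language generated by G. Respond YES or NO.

Convert to CNF:
  S -> T0 B | T0 T1 | T1 A | T2 C | a | c
  A -> B A | T0 T0
  B -> T0 T2 | T1 X3
  C -> T1 T0 | c
  T0 -> c
  T1 -> a
  T2 -> b
  X3 -> T1 T2

CYK fill:
  cell(0,0) c: {C,S,T0}  orig:{C,S}
  cell(1,1) c: {C,S,T0}  orig:{C,S}
  cell(2,2) a: {S,T1}  orig:{S}
  cell(3,3) b: {T2}  orig:{}
  cell(0,1) cc: {A}
  cell(1,2) ca: {S}
  cell(2,3) ab: {X3}  orig:{}
  cell(0,2) cca: ∅
  cell(1,3) cab: ∅
  cell(0,3) ccab: ∅

S ∉ T[0,3] ⇒ NO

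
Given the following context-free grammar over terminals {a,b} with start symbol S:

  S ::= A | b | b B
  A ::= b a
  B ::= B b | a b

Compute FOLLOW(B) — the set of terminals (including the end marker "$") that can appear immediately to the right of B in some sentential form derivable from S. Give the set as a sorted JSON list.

FIRST iteration:
[1]
  A via A→b a: +{b}
  B via B→a b: +{a}
  S via S→A: +{b}
  FIRST(S)={b}  FIRST(A)={b}  FIRST(B)={a}
[2] (no change)
  FIRST(S)={b}  FIRST(A)={b}  FIRST(B)={a}

Compute FOLLOW by fixpoint:
seed FOLLOW(S) with $
pass 1:
  B→B b: FOLLOW(B) ⊇ FIRST(b) = {b}; new: +{b}
  S→A: FOLLOW(A) ⊇ FOLLOW(S) ⊇ {$}; new: +{$}
  S→b B: FOLLOW(B) ⊇ FOLLOW(S) ⊇ {$}; new: +{$}
  S: {$}  A: {$}  B: {$,b}
pass 2: done
  S: {$}  A: {$}  B: {$,b}

FOLLOW(B) = ["$", "b"]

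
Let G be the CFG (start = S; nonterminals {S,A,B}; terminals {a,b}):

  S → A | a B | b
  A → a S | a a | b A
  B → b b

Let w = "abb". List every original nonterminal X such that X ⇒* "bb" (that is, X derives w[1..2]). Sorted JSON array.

Convert to CNF:
  S -> T0 B | T0 S | T0 T0 | T1 A | b
  A -> T0 S | T0 T0 | T1 A
  B -> T1 T1
  T0 -> a
  T1 -> b

Fill CYK table bottom-up, restricted to cells inside w[1..2]:
  [1..1]={S,T1}  "b"  orig:{S}
  [2..2]={S,T1}  "b"  orig:{S}
  [1..2]={B}  "bb"

Original NTs in T[1,2] deriving "bb": ["B"]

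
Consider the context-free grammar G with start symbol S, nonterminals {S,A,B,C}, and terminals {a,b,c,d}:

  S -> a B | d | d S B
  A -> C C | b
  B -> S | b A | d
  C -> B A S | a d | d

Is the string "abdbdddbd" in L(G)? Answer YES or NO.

Convert to CNF:
  S -> T0 B | T2 X5 | d
  A -> C C | b
  B -> T0 B | T1 A | T2 X3 | d
  C -> B X4 | T0 T2 | d
  T0 -> a
  T1 -> b
  T2 -> d
  X3 -> S B
  X4 -> A S
  X5 -> S B

CYK table (by increasing span):
  [0..0]={T0}  "a"  orig:{}
  [1..1]={A,T1}  "b"  orig:{A}
  [2..2]={B,C,S,T2}  "d"  orig:{B,C,S}
  [3..3]={A,T1}  "b"  orig:{A}
  [4..4]={B,C,S,T2}  "d"  orig:{B,C,S}
  [5..5]={B,C,S,T2}  "d"  orig:{B,C,S}
  [6..6]={B,C,S,T2}  "d"  orig:{B,C,S}
  [7..7]={A,T1}  "b"  orig:{A}
  [8..8]={B,C,S,T2}  "d"  orig:{B,C,S}
  [0..1]=∅  "ab"
  [1..2]={X4}  "bd"  orig:{}
  [2..3]=∅  "db"
  [3..4]={X4}  "bd"  orig:{}
  [4..5]={A,X3,X5}  "dd"  orig:{A}
  [5..6]={A,X3,X5}  "dd"  orig:{A}
  [6..7]=∅  "db"
  [7..8]={X4}  "bd"  orig:{}
  [0..2]=∅  "abd"
  [1..3]=∅  "bdb"
  [2..4]={C}  "dbd"
  [3..5]={B}  "bdd"
  [4..6]={B,S,X4}  "ddd"  orig:{B,S}
  [5..7]=∅  "ddb"
  [6..8]={C}  "dbd"
  [0..3]=∅  "abdb"
  [1..4]=∅  "bdbd"
  [2..5]={A,X3,X5}  "dbdd"  orig:{A}
  [3..6]={X4}  "bddd"  orig:{}
  [4..7]=∅  "dddb"
  [5..8]={A}  "ddbd"
  [0..4]=∅  "abdbd"
  [1..5]={B}  "bdbdd"
  [2..6]={C,X4}  "dbddd"  orig:{C}
  [3..7]=∅  "bdddb"
  [4..8]={C}  "dddbd"
  [0..5]={B,S}  "abdbdd"
  [1..6]=∅  "bdbddd"
  [2..7]=∅  "dbdddb"
  [3..8]=∅  "bdddbd"
  [0..6]={X3,X5}  "abdbddd"  orig:{}
  [1..7]=∅  "bdbdddb"
  [2..8]=∅  "dbdddbd"
  [0..7]=∅  "abdbdddb"
  [1..8]=∅  "bdbdddbd"
  [0..8]=∅  "abdbdddbd"

S ∉ T[0,8] ⇒ NO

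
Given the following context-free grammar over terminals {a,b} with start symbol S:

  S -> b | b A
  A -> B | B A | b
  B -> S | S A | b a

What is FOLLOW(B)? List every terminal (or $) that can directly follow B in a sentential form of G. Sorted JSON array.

FIRST iteration:
[1]
  A via A→b: +{b}
  B via B→b a: +{b}
  S via S→b: +{b}
  S: {b}  A: {b}  B: {b}
[2] (stable)
  S: {b}  A: {b}  B: {b}

FOLLOW iteration:
FOLLOW(S) := {$}
[1]
  A→B A: FOLLOW(B) ⊇ FIRST(A) = {b}; new: +{b}
  B→S: FOLLOW(S) ⊇ FOLLOW(B) ⊇ {b}; new: +{b}
  B→S A: FOLLOW(A) ⊇ FOLLOW(B) ⊇ {b}; new: +{b}
  S→b A: FOLLOW(A) ⊇ FOLLOW(S) ⊇ {$,b}; new: +{$}
  FOLLOW(S)={$,b}  FOLLOW(A)={$,b}  FOLLOW(B)={b}
[2]
  A→B: FOLLOW(B) ⊇ FOLLOW(A) ⊇ {$,b}; new: +{$}
  FOLLOW(S)={$,b}  FOLLOW(A)={$,b}  FOLLOW(B)={$,b}
[3] — fixpoint
  FOLLOW(S)={$,b}  FOLLOW(A)={$,b}  FOLLOW(B)={$,b}

FOLLOW(B) = ["$", "b"]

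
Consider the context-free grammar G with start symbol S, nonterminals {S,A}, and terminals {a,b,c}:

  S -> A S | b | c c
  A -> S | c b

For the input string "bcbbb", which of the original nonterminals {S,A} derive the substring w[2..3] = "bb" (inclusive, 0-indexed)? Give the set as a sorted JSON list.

CNF form of G:
  S -> A S | T0 T0 | b
  A -> A S | T0 T0 | T0 T1 | b
  T0 -> c
  T1 -> b

CYK fill, restricted to cells inside w[2..3]:
  T[2,2] 'b' = {A,S,T1}  orig:{A,S}
  T[3,3] 'b' = {A,S,T1}  orig:{A,S}
  T[2,3] 'bb' = {A,S}

Original NTs in T[2,3] deriving "bb": ["A", "S"]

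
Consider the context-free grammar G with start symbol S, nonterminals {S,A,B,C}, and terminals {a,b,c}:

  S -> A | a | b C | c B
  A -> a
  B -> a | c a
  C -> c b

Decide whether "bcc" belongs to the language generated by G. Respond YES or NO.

Convert to CNF:
  S -> T0 B | T2 C | a
  A -> a
  B -> T0 T1 | a
  C -> T0 T2
  T0 -> c
  T1 -> a
  T2 -> b

Fill CYK table bottom-up:
  cell(0,0) b: {T2}  orig:{}
  cell(1,1) c: {T0}  orig:{}
  cell(2,2) c: {T0}  orig:{}
  cell(0,1) bc: ∅
  cell(1,2) cc: ∅
  cell(0,2) bcc: ∅

S ∉ T[0,2] ⇒ NO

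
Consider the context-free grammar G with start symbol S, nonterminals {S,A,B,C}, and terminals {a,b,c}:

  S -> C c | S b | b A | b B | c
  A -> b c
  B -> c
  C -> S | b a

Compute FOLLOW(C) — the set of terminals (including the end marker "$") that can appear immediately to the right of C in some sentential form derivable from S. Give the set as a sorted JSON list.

Compute FIRST by fixpoint:
pass 1:
  A via A→b c: +{b}
  B via B→c: +{c}
  C via C→b a: +{b}
  S via S→C c: +{b}
  S via S→c: +{c}
  FIRST[S]={b,c}  FIRST[A]={b}  FIRST[B]={c}  FIRST[C]={b}
pass 2:
  C via C→S: +{c}
  FIRST[S]={b,c}  FIRST[A]={b}  FIRST[B]={c}  FIRST[C]={b,c}
pass 3: (stable)
  FIRST[S]={b,c}  FIRST[A]={b}  FIRST[B]={c}  FIRST[C]={b,c}

Compute FOLLOW by fixpoint:
FOLLOW(S) := {$}
pass 1:
  S→C c: FOLLOW(C) ⊇ FIRST(c) = {c}; new: +{c}
  S→S b: FOLLOW(S) ⊇ FIRST(b) = {b}; new: +{b}
  S→b A: FOLLOW(A) ⊇ FOLLOW(S) ⊇ {$,b}; new: +{$,b}
  S→b B: FOLLOW(B) ⊇ FOLLOW(S) ⊇ {$,b}; new: +{$,b}
  S: {$,b}  A: {$,b}  B: {$,b}  C: {c}
pass 2:
  C→S: FOLLOW(S) ⊇ FOLLOW(C) ⊇ {c}; new: +{c}
  S→b A: FOLLOW(A) ⊇ FOLLOW(S) ⊇ {$,b,c}; new: +{c}
  S→b B: FOLLOW(B) ⊇ FOLLOW(S) ⊇ {$,b,c}; new: +{c}
  S: {$,b,c}  A: {$,b,c}  B: {$,b,c}  C: {c}
pass 3: done
  S: {$,b,c}  A: {$,b,c}  B: {$,b,c}  C: {c}

FOLLOW(C) = ["c"]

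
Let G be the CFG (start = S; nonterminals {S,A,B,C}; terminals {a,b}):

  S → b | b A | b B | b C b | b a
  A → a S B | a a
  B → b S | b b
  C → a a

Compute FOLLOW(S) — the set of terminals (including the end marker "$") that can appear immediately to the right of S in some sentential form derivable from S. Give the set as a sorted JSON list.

Compute FIRST by fixpoint:
iter 1:
  A via A→a S B: +{a}
  B via B→b S: +{b}
  C via C→a a: +{a}
  S via S→b: +{b}
  FIRST(S)={b}  FIRST(A)={a}  FIRST(B)={b}  FIRST(C)={a}
iter 2: (no change)
  FIRST(S)={b}  FIRST(A)={a}  FIRST(B)={b}  FIRST(C)={a}

Compute FOLLOW by fixpoint:
FOLLOW(S) := {$}
[1]
  A→a S B: FOLLOW(S) ⊇ FIRST(B) = {b}; new: +{b}
  S→b A: FOLLOW(A) ⊇ FOLLOW(S) ⊇ {$,b}; new: +{$,b}
  S→b B: FOLLOW(B) ⊇ FOLLOW(S) ⊇ {$,b}; new: +{$,b}
  S→b C b: FOLLOW(C) ⊇ FIRST(b) = {b}; new: +{b}
  FOLLOW[S]={$,b}  FOLLOW[A]={$,b}  FOLLOW[B]={$,b}  FOLLOW[C]={b}
[2] (stable)
  FOLLOW[S]={$,b}  FOLLOW[A]={$,b}  FOLLOW[B]={$,b}  FOLLOW[C]={b}

FOLLOW(S) = ["$", "b"]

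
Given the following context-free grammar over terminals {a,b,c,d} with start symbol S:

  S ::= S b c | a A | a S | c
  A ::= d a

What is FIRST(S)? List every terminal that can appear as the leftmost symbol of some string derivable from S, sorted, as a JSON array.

FIRST sets, iterate to fixpoint:
round 1:
  A via A→d a: +{d}
  S via S→a A: +{a}
  S via S→c: +{c}
  S: {a,c}  A: {d}
round 2: (stable)
  S: {a,c}  A: {d}

FIRST(S) = ["a", "c"]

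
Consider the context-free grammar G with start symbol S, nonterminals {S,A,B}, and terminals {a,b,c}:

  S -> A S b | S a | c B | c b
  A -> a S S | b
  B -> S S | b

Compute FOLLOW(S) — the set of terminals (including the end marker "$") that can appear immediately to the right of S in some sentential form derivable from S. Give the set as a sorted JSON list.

FIRST iteration:
round 1:
  A via A→a S S: +{a}
  A via A→b: +{b}
  B via B→b: +{b}
  S via S→A S b: +{a,b}
  S via S→c B: +{c}
  FIRST(S)={a,b,c}  FIRST(A)={a,b}  FIRST(B)={b}
round 2:
  B via B→S S: +{a,c}
  FIRST(S)={a,b,c}  FIRST(A)={a,b}  FIRST(B)={a,b,c}
round 3: (stable)
  FIRST(S)={a,b,c}  FIRST(A)={a,b}  FIRST(B)={a,b,c}

Compute FOLLOW by fixpoint:
FOLLOW(S) := {$}
iter 1:
  A→a S S: FOLLOW(S) ⊇ FIRST(S) = {a,b,c}; new: +{a,b,c}
  S→A S b: FOLLOW(A) ⊇ FIRST(S) = {a,b,c}; new: +{a,b,c}
  S→c B: FOLLOW(B) ⊇ FOLLOW(S) ⊇ {$,a,b,c}; new: +{$,a,b,c}
  S: {$,a,b,c}  A: {a,b,c}  B: {$,a,b,c}
iter 2: — fixpoint
  S: {$,a,b,c}  A: {a,b,c}  B: {$,a,b,c}

FOLLOW(S) = ["$", "a", "b", "c"]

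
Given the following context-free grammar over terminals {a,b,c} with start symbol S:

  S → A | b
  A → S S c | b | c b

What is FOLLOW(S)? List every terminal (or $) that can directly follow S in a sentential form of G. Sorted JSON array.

FIRST sets, iterate to fixpoint:
iter 1:
  A via A→b: +{b}
  A via A→c b: +{c}
  S via S→A: +{b,c}
  FIRST[S]={b,c}  FIRST[A]={b,c}
iter 2: done
  FIRST[S]={b,c}  FIRST[A]={b,c}

Compute FOLLOW by fixpoint:
initialize: $ ∈ FOLLOW(S)
[1]
  A→S S c: FOLLOW(S) ⊇ FIRST(S) = {b,c}; new: +{b,c}
  S→A: FOLLOW(A) ⊇ FOLLOW(S) ⊇ {$,b,c}; new: +{$,b,c}
  FOLLOW[S]={$,b,c}  FOLLOW[A]={$,b,c}
[2] (stable)
  FOLLOW[S]={$,b,c}  FOLLOW[A]={$,b,c}

FOLLOW(S) = ["$", "b", "c"]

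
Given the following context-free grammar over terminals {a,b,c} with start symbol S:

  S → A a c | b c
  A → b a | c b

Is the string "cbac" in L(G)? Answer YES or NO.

Convert to CNF:
  S -> A X3 | T0 T2
  A -> T0 T1 | T2 T0
  T0 -> b
  T1 -> a
  T2 -> c
  X3 -> T1 T2

Fill CYK table bottom-up:
  T[0,0] 'c' = {T2}  orig:{}
  T[1,1] 'b' = {T0}  orig:{}
  T[2,2] 'a' = {T1}  orig:{}
  T[3,3] 'c' = {T2}  orig:{}
  T[0,1] 'cb' = {A}
  T[1,2] 'ba' = {A}
  T[2,3] 'ac' = {X3}  orig:{}
  T[0,2] 'cba' = ∅
  T[1,3] 'bac' = ∅
  T[0,3] 'cbac' = {S}

S ∈ T[0,3] ⇒ YES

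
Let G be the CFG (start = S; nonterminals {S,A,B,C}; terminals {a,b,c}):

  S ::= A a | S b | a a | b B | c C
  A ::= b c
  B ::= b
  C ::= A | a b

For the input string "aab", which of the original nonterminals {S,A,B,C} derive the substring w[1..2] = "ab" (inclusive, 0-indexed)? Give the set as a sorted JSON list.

Convert to CNF:
  S -> A T2 | S T0 | T0 B | T1 C | T2 T2
  A -> T0 T1
  B -> b
  C -> T0 T1 | T2 T0
  T0 -> b
  T1 -> c
  T2 -> a

Fill CYK table bottom-up — only the sub-triangle for w[1..2]:
  T[1,1] 'a' = {T2}  orig:{}
  T[2,2] 'b' = {B,T0}  orig:{B}
  T[1,2] 'ab' = {C}

Original NTs in T[1,2] deriving "ab": ["C"]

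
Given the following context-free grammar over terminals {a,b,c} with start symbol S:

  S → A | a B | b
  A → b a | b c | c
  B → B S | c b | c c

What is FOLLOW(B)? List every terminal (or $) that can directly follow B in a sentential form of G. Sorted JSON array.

Compute FIRST by fixpoint:
[1]
  A via A→b a: +{b}
  A via A→c: +{c}
  B via B→c b: +{c}
  S via S→A: +{b,c}
  S via S→a B: +{a}
  S: {a,b,c}  A: {b,c}  B: {c}
[2] done
  S: {a,b,c}  A: {b,c}  B: {c}

FOLLOW iteration:
initialize: $ ∈ FOLLOW(S)
iter 1:
  B→B S: FOLLOW(B) ⊇ FIRST(S) = {a,b,c}; new: +{a,b,c}
  B→B S: FOLLOW(S) ⊇ FOLLOW(B) ⊇ {a,b,c}; new: +{a,b,c}
  S→A: FOLLOW(A) ⊇ FOLLOW(S) ⊇ {$,a,b,c}; new: +{$,a,b,c}
  S→a B: FOLLOW(B) ⊇ FOLLOW(S) ⊇ {$,a,b,c}; new: +{$}
  S: {$,a,b,c}  A: {$,a,b,c}  B: {$,a,b,c}
iter 2: — fixpoint
  S: {$,a,b,c}  A: {$,a,b,c}  B: {$,a,b,c}

FOLLOW(B) = ["$", "a", "b", "c"]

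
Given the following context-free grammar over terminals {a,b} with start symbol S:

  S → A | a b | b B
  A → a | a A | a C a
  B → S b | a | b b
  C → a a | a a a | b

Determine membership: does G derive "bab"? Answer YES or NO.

Convert to CNF:
  S -> T0 A | T0 T1 | T0 X4 | T1 B | a
  A -> T0 A | T0 X2 | a
  B -> S T1 | T1 T1 | a
  C -> T0 T0 | T0 X3 | b
  T0 -> a
  T1 -> b
  X2 -> C T0
  X3 -> T0 T0
  X4 -> C T0

CYK table (by increasing span):
  [0..0]={C,T1}  "b"  orig:{C}
  [1..1]={A,B,S,T0}  "a"  orig:{A,B,S}
  [2..2]={C,T1}  "b"  orig:{C}
  [0..1]={S,X2,X4}  "ba"  orig:{S}
  [1..2]={B,S}  "ab"
  [0..2]={B,S}  "bab"

S ∈ T[0,2] ⇒ YES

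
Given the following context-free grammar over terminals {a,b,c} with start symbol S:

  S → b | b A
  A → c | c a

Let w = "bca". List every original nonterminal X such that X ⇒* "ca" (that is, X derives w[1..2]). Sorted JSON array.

CNF form of G:
  S -> T2 A | b
  A -> T0 T1 | c
  T0 -> c
  T1 -> a
  T2 -> b

CYK table (by increasing span), restricted to cells inside w[1..2]:
  T[1,1] 'c' = {A,T0}  orig:{A}
  T[2,2] 'a' = {T1}  orig:{}
  T[1,2] 'ca' = {A}

Original NTs in T[1,2] deriving "ca": ["A"]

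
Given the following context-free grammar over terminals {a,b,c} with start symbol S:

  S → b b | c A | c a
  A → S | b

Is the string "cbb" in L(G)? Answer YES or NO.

CNF form of G:
  S -> T0 T0 | T1 A | T1 T2
  A -> T0 T0 | T1 A | T1 T2 | b
  T0 -> b
  T1 -> c
  T2 -> a

CYK fill:
  T[0,0] 'c' = {T1}  orig:{}
  T[1,1] 'b' = {A,T0}  orig:{A}
  T[2,2] 'b' = {A,T0}  orig:{A}
  T[0,1] 'cb' = {A,S}
  T[1,2] 'bb' = {A,S}
  T[0,2] 'cbb' = {A,S}

S ∈ T[0,2] ⇒ YES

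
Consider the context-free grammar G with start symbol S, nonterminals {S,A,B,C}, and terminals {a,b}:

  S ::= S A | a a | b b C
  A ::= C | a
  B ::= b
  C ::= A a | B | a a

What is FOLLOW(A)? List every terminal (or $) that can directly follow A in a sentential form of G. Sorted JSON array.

FIRST iteration:
round 1:
  A via A→a: +{a}
  B via B→b: +{b}
  C via C→A a: +{a}
  C via C→B: +{b}
  S via S→a a: +{a}
  S via S→b b C: +{b}
  FIRST(S)={a,b}  FIRST(A)={a}  FIRST(B)={b}  FIRST(C)={a,b}
round 2:
  A via A→C: +{b}
  FIRST(S)={a,b}  FIRST(A)={a,b}  FIRST(B)={b}  FIRST(C)={a,b}
round 3: done
  FIRST(S)={a,b}  FIRST(A)={a,b}  FIRST(B)={b}  FIRST(C)={a,b}

Compute FOLLOW by fixpoint:
seed FOLLOW(S) with $
round 1:
  C→A a: FOLLOW(A) ⊇ FIRST(a) = {a}; new: +{a}
  S→S A: FOLLOW(S) ⊇ FIRST(A) = {a,b}; new: +{a,b}
  S→S A: FOLLOW(A) ⊇ FOLLOW(S) ⊇ {$,a,b}; new: +{$,b}
  S→b b C: FOLLOW(C) ⊇ FOLLOW(S) ⊇ {$,a,b}; new: +{$,a,b}
  S: {$,a,b}  A: {$,a,b}  B: {}  C: {$,a,b}
round 2:
  C→B: FOLLOW(B) ⊇ FOLLOW(C) ⊇ {$,a,b}; new: +{$,a,b}
  S: {$,a,b}  A: {$,a,b}  B: {$,a,b}  C: {$,a,b}
round 3: (no change)
  S: {$,a,b}  A: {$,a,b}  B: {$,a,b}  C: {$,a,b}

FOLLOW(A) = ["$", "a", "b"]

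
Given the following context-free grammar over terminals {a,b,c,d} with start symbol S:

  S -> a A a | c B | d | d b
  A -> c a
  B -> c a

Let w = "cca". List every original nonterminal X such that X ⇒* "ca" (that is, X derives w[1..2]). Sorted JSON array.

CNF form of G:
  S -> T0 B | T1 X4 | T2 T3 | d
  A -> T0 T1
  B -> T0 T1
  T0 -> c
  T1 -> a
  T2 -> d
  T3 -> b
  X4 -> A T1

Fill CYK table bottom-up, restricted to cells inside w[1..2]:
  T[1,1] 'c' = {T0}  orig:{}
  T[2,2] 'a' = {T1}  orig:{}
  T[1,2] 'ca' = {A,B}

Original NTs in T[1,2] deriving "ca": ["A", "B"]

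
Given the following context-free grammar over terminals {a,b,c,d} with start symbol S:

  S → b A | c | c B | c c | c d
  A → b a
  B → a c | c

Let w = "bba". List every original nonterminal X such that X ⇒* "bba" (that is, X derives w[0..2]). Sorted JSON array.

CNF form of G:
  S -> T0 A | T2 B | T2 T2 | T2 T3 | c
  A -> T0 T1
  B -> T1 T2 | c
  T0 -> b
  T1 -> a
  T2 -> c
  T3 -> d

Fill CYK table bottom-up, restricted to cells inside w[0..2]:
  T[0,0] 'b' = {T0}  orig:{}
  T[1,1] 'b' = {T0}  orig:{}
  T[2,2] 'a' = {T1}  orig:{}
  T[0,1] 'bb' = ∅
  T[1,2] 'ba' = {A}
  T[0,2] 'bba' = {S}

Original NTs in T[0,2] deriving "bba": ["S"]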